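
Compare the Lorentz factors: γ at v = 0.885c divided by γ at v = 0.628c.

γ₁ = 1/√(1 - 0.885²) = 2.1478
γ₂ = 1/√(1 - 0.628²) = 1.2850
γ₁/γ₂ = 2.1478/1.2850 = 1.671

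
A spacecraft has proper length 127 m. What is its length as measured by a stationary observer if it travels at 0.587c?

Proper length L₀ = 127 m
γ = 1/√(1 - 0.587²) = 1.235
L = L₀/γ = 127/1.235 = 102.8 m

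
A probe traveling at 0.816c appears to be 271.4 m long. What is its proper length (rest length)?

Contracted length L = 271.4 m
γ = 1/√(1 - 0.816²) = 1.730
L₀ = γL = 1.730 × 271.4 = 469.5 m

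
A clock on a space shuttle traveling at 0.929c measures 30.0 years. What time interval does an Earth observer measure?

Proper time Δt₀ = 30.0 years
γ = 1/√(1 - 0.929²) = 2.702
Δt = γΔt₀ = 2.702 × 30.0 = 81.06 years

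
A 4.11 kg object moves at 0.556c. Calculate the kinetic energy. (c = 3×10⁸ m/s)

γ = 1/√(1 - 0.556²) = 1.2031
γ - 1 = 0.2031
KE = (γ-1)mc² = 0.2031 × 4.11 × (3×10⁸)² = 7.513×10¹⁶ J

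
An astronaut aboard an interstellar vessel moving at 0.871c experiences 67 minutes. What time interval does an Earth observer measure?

Proper time Δt₀ = 67 minutes
γ = 1/√(1 - 0.871²) = 2.0355
Δt = γΔt₀ = 2.0355 × 67 = 136.4 minutes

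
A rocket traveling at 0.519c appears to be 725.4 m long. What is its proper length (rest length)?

Contracted length L = 725.4 m
γ = 1/√(1 - 0.519²) = 1.1699
L₀ = γL = 1.1699 × 725.4 = 848.6 m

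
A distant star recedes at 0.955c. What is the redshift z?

β = 0.955
(1+β)/(1-β) = 1.955/0.045 = 43.44
√(43.44) = 6.591
z = 6.591 - 1 = 5.591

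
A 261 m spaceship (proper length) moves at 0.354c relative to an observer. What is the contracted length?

Proper length L₀ = 261 m
γ = 1/√(1 - 0.354²) = 1.0692
L = L₀/γ = 261/1.0692 = 244.1 m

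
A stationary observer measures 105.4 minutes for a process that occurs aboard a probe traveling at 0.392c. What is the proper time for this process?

Dilated time Δt = 105.4 minutes
γ = 1/√(1 - 0.392²) = 1.087
Δt₀ = Δt/γ = 105.4/1.087 = 96.96 minutes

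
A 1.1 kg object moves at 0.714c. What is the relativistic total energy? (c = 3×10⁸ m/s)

γ = 1/√(1 - 0.714²) = 1.428
mc² = 1.1 × (3×10⁸)² = 9.900×10¹⁶ J
E = γmc² = 1.428 × 9.900×10¹⁶ = 1.414×10¹⁷ J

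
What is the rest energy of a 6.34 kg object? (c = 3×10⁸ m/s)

c² = (3×10⁸)² = 9.000×10¹⁶ m²/s²
E₀ = mc² = 6.34 × 9.000×10¹⁶ = 5.706×10¹⁷ J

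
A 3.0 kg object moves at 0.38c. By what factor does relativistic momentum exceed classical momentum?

p_rel = γmv, p_class = mv
Ratio = γ = 1/√(1 - 0.38²) = 1.081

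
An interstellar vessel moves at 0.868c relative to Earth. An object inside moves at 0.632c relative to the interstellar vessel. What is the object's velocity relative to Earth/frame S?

u = (u' + v)/(1 + u'v/c²)
Numerator: 0.632 + 0.868 = 1.5
Denominator: 1 + 0.548576 = 1.548576
u = 1.5/1.548576 = 0.9686c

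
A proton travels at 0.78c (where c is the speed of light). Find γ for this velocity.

v/c = 0.78, so (v/c)² = 0.6084
1 - (v/c)² = 0.3916
γ = 1/√(0.3916) = 1.598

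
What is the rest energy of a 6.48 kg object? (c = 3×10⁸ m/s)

c² = (3×10⁸)² = 9.000×10¹⁶ m²/s²
E₀ = mc² = 6.48 × 9.000×10¹⁶ = 5.832×10¹⁷ J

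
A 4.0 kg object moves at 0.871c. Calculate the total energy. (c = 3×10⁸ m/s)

γ = 1/√(1 - 0.871²) = 2.0355
mc² = 4.0 × (3×10⁸)² = 3.600×10¹⁷ J
E = γmc² = 2.0355 × 3.600×10¹⁷ = 7.328×10¹⁷ J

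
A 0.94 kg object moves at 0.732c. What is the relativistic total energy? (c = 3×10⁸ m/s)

γ = 1/√(1 - 0.732²) = 1.468
mc² = 0.94 × (3×10⁸)² = 8.460×10¹⁶ J
E = γmc² = 1.468 × 8.460×10¹⁶ = 1.242×10¹⁷ J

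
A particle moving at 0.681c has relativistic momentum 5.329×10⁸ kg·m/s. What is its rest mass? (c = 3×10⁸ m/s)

γ = 1/√(1 - 0.681²) = 1.366
v = 0.681 × 3×10⁸ = 2.043×10⁸ m/s
m = p/(γv) = 5.329×10⁸/(1.366 × 2.043×10⁸) = 1.910 kg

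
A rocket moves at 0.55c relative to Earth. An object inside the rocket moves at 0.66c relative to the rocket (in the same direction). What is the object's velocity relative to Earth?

u = (u' + v)/(1 + u'v/c²)
Numerator: 0.66 + 0.55 = 1.21
Denominator: 1 + 0.363 = 1.363
u = 1.21/1.363 = 0.8877c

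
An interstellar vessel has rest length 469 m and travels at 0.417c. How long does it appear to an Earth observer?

Proper length L₀ = 469 m
γ = 1/√(1 - 0.417²) = 1.1002
L = L₀/γ = 469/1.1002 = 426.3 m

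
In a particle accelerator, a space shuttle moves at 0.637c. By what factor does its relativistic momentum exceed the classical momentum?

p_rel = γmv, p_class = mv
Ratio = γ = 1/√(1 - 0.637²)
= 1/√(0.594231) = 1.297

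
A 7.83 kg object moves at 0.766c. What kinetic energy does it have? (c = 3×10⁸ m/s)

γ = 1/√(1 - 0.766²) = 1.5556
γ - 1 = 0.5556
KE = (γ-1)mc² = 0.5556 × 7.83 × (3×10⁸)² = 3.915×10¹⁷ J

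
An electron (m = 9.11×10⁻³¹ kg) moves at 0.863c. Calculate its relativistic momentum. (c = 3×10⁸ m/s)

γ = 1/√(1 - 0.863²) = 1.9794
v = 0.863 × 3×10⁸ = 2.589×10⁸ m/s
p = γmv = 1.9794 × 9.11×10⁻³¹ × 2.589×10⁸ = 4.669×10⁻²² kg·m/s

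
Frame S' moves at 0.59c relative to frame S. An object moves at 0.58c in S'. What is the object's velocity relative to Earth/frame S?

u = (u' + v)/(1 + u'v/c²)
Numerator: 0.58 + 0.59 = 1.17
Denominator: 1 + 0.3422 = 1.3422
u = 1.17/1.3422 = 0.8717c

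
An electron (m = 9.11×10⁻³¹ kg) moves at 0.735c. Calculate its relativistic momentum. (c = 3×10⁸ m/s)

γ = 1/√(1 - 0.735²) = 1.47478
v = 0.735 × 3×10⁸ = 2.205×10⁸ m/s
p = γmv = 1.47478 × 9.11×10⁻³¹ × 2.205×10⁸ = 2.962×10⁻²² kg·m/s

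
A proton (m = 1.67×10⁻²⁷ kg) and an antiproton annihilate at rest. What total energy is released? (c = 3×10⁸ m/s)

Both particles have the same rest mass, so total mass = 2m
E = 2m·c² = 2 × 1.67×10⁻²⁷ × (3×10⁸)²
= 2 × 1.67×10⁻²⁷ × 9×10¹⁶
= 3.006×10⁻¹⁰ J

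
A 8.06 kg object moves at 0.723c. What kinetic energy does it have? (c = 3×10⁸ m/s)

γ = 1/√(1 - 0.723²) = 1.4475
γ - 1 = 0.4475
KE = (γ-1)mc² = 0.4475 × 8.06 × (3×10⁸)² = 3.246×10¹⁷ J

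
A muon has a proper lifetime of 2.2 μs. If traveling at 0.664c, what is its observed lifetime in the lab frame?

Proper lifetime τ₀ = 2.2 μs
γ = 1/√(1 - 0.664²) = 1.3374
τ = γτ₀ = 1.3374 × 2.2 μs = 2.942 μs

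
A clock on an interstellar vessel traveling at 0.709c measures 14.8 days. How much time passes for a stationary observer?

Proper time Δt₀ = 14.8 days
γ = 1/√(1 - 0.709²) = 1.418
Δt = γΔt₀ = 1.418 × 14.8 = 20.99 days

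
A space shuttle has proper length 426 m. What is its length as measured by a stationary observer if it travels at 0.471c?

Proper length L₀ = 426 m
γ = 1/√(1 - 0.471²) = 1.1336
L = L₀/γ = 426/1.1336 = 375.8 m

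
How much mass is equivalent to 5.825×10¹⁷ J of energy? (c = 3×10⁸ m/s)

From E = mc², we get m = E/c²
c² = (3×10⁸)² = 9×10¹⁶ m²/s²
m = 5.825×10¹⁷ / 9×10¹⁶ = 6.472 kg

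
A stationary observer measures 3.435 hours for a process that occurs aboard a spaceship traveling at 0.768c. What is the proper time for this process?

Dilated time Δt = 3.435 hours
γ = 1/√(1 - 0.768²) = 1.5614
Δt₀ = Δt/γ = 3.435/1.5614 = 2.200 hours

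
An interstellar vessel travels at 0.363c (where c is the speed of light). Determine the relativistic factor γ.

v/c = 0.363, so (v/c)² = 0.131769
1 - (v/c)² = 0.868231
γ = 1/√(0.868231) = 1.073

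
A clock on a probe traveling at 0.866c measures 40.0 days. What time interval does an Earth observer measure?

Proper time Δt₀ = 40.0 days
γ = 1/√(1 - 0.866²) = 1.9998
Δt = γΔt₀ = 1.9998 × 40.0 = 79.99 days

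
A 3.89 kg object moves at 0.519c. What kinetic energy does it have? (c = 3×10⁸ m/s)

γ = 1/√(1 - 0.519²) = 1.1699
γ - 1 = 0.1699
KE = (γ-1)mc² = 0.1699 × 3.89 × (3×10⁸)² = 5.948×10¹⁶ J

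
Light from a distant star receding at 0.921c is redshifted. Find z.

β = 0.921
(1+β)/(1-β) = 1.921/0.079 = 24.316
√(24.316) = 4.931
z = 4.931 - 1 = 3.931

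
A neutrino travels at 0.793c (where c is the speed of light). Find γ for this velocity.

v/c = 0.793, so (v/c)² = 0.628849
1 - (v/c)² = 0.371151
γ = 1/√(0.371151) = 1.641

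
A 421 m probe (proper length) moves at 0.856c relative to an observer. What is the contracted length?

Proper length L₀ = 421 m
γ = 1/√(1 - 0.856²) = 1.9343
L = L₀/γ = 421/1.9343 = 217.6 m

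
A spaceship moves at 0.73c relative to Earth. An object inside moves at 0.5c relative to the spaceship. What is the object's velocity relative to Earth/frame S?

u = (u' + v)/(1 + u'v/c²)
Numerator: 0.5 + 0.73 = 1.23
Denominator: 1 + 0.365 = 1.365
u = 1.23/1.365 = 0.9011c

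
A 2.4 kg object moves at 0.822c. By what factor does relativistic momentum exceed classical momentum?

p_rel = γmv, p_class = mv
Ratio = γ = 1/√(1 - 0.822²) = 1.756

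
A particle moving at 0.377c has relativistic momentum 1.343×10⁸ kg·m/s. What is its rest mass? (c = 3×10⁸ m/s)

γ = 1/√(1 - 0.377²) = 1.0797
v = 0.377 × 3×10⁸ = 1.131×10⁸ m/s
m = p/(γv) = 1.343×10⁸/(1.0797 × 1.131×10⁸) = 1.100 kg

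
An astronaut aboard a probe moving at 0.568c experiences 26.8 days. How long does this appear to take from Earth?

Proper time Δt₀ = 26.8 days
γ = 1/√(1 - 0.568²) = 1.215
Δt = γΔt₀ = 1.215 × 26.8 = 32.56 days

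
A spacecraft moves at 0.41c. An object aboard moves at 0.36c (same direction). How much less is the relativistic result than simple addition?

Classical: u' + v = 0.36 + 0.41 = 0.77c
Relativistic: u = (0.36 + 0.41)/(1 + 0.1476) = 0.77/1.1476 = 0.67097c
Difference: 0.77 - 0.67097 = 0.09903c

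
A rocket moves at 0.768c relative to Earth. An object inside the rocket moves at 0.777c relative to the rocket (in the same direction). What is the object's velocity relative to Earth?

u = (u' + v)/(1 + u'v/c²)
Numerator: 0.777 + 0.768 = 1.545
Denominator: 1 + 0.596736 = 1.596736
u = 1.545/1.596736 = 0.9676c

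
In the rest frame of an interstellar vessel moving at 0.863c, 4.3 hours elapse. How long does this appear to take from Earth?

Proper time Δt₀ = 4.3 hours
γ = 1/√(1 - 0.863²) = 1.9794
Δt = γΔt₀ = 1.9794 × 4.3 = 8.511 hours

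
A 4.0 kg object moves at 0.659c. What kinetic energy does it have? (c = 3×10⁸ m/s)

γ = 1/√(1 - 0.659²) = 1.3295
γ - 1 = 0.3295
KE = (γ-1)mc² = 0.3295 × 4.0 × (3×10⁸)² = 1.186×10¹⁷ J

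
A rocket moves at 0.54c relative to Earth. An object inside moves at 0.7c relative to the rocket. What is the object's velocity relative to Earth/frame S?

u = (u' + v)/(1 + u'v/c²)
Numerator: 0.7 + 0.54 = 1.24
Denominator: 1 + 0.378 = 1.378
u = 1.24/1.378 = 0.8999c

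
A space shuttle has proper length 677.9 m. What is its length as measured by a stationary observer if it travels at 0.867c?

Proper length L₀ = 677.9 m
γ = 1/√(1 - 0.867²) = 2.007
L = L₀/γ = 677.9/2.007 = 337.8 m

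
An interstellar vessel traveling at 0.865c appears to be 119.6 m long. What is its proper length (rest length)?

Contracted length L = 119.6 m
γ = 1/√(1 - 0.865²) = 1.993
L₀ = γL = 1.993 × 119.6 = 238.4 m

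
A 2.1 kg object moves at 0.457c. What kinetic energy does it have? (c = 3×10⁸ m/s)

γ = 1/√(1 - 0.457²) = 1.1243
γ - 1 = 0.1243
KE = (γ-1)mc² = 0.1243 × 2.1 × (3×10⁸)² = 2.349×10¹⁶ J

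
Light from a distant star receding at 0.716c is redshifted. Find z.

β = 0.716
(1+β)/(1-β) = 1.716/0.284 = 6.042
√(6.042) = 2.458
z = 2.458 - 1 = 1.458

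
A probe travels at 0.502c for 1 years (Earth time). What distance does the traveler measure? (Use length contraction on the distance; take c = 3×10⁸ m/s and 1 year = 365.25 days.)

Earth distance: d = v × t = 0.502c × 1 yr = 4.75257×10¹⁵ m
γ = 1.15625
d' = d/γ = 4.75257×10¹⁵/1.15625 = 4.110×10¹⁵ m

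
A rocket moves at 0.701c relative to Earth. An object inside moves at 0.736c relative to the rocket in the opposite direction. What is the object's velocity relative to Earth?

Object's velocity in rocket frame is u' = -0.736c
u = (u' + v)/(1 + u'v/c²) = (v - 0.736)/(1 - 0.736·v/c²)
Numerator: 0.701 - 0.736 = -0.035
Denominator: 1 - 0.515936 = 0.484064
u = -0.035/0.484064 = -0.07230c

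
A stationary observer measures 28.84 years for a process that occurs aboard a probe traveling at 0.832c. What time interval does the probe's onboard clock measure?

Dilated time Δt = 28.84 years
γ = 1/√(1 - 0.832²) = 1.803
Δt₀ = Δt/γ = 28.84/1.803 = 16.00 years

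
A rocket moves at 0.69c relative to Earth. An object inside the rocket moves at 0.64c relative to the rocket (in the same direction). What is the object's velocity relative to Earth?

u = (u' + v)/(1 + u'v/c²)
Numerator: 0.64 + 0.69 = 1.33
Denominator: 1 + 0.4416 = 1.4416
u = 1.33/1.4416 = 0.9226c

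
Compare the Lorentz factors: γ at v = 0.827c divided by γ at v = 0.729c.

γ₁ = 1/√(1 - 0.827²) = 1.779
γ₂ = 1/√(1 - 0.729²) = 1.461
γ₁/γ₂ = 1.779/1.461 = 1.218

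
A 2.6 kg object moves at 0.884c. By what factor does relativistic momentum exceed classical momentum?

p_rel = γmv, p_class = mv
Ratio = γ = 1/√(1 - 0.884²) = 2.139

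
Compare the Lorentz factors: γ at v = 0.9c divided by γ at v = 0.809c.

γ₁ = 1/√(1 - 0.9²) = 2.294
γ₂ = 1/√(1 - 0.809²) = 1.701
γ₁/γ₂ = 2.294/1.701 = 1.349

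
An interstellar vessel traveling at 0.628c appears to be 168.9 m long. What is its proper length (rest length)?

Contracted length L = 168.9 m
γ = 1/√(1 - 0.628²) = 1.285
L₀ = γL = 1.285 × 168.9 = 217.0 m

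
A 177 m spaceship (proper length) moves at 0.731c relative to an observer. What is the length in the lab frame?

Proper length L₀ = 177 m
γ = 1/√(1 - 0.731²) = 1.465
L = L₀/γ = 177/1.465 = 120.8 m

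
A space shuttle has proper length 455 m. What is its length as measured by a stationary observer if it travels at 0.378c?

Proper length L₀ = 455 m
γ = 1/√(1 - 0.378²) = 1.08014
L = L₀/γ = 455/1.08014 = 421.2 m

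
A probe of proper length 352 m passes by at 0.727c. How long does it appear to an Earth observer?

Proper length L₀ = 352 m
γ = 1/√(1 - 0.727²) = 1.4564
L = L₀/γ = 352/1.4564 = 241.7 m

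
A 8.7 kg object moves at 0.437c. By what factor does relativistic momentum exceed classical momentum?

p_rel = γmv, p_class = mv
Ratio = γ = 1/√(1 - 0.437²) = 1.112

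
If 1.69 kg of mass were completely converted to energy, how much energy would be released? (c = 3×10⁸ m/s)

Using E = mc²:
c² = (3×10⁸)² = 9×10¹⁶ m²/s²
E = 1.69 × 9×10¹⁶ = 1.521×10¹⁷ J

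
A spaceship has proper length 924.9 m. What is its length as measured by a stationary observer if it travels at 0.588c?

Proper length L₀ = 924.9 m
γ = 1/√(1 - 0.588²) = 1.2363
L = L₀/γ = 924.9/1.2363 = 748.1 m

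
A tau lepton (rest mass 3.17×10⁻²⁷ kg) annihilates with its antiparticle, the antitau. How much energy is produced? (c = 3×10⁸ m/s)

Both particles have the same rest mass, so total mass = 2m
E = 2m·c² = 2 × 3.17×10⁻²⁷ × (3×10⁸)²
= 2 × 3.17×10⁻²⁷ × 9×10¹⁶
= 5.706×10⁻¹⁰ J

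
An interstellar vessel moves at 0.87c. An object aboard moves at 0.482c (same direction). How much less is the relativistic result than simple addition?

Classical: u' + v = 0.482 + 0.87 = 1.352c
Relativistic: u = (0.482 + 0.87)/(1 + 0.41934) = 1.352/1.41934 = 0.9526c
Difference: 1.352 - 0.9526 = 0.3994c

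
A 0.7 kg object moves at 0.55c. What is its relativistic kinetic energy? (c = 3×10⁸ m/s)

γ = 1/√(1 - 0.55²) = 1.19737
γ - 1 = 0.19737
KE = (γ-1)mc² = 0.19737 × 0.7 × (3×10⁸)² = 1.243×10¹⁶ J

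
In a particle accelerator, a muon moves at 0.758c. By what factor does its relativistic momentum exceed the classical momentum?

p_rel = γmv, p_class = mv
Ratio = γ = 1/√(1 - 0.758²)
= 1/√(0.425436) = 1.533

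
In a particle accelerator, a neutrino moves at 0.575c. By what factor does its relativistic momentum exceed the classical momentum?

p_rel = γmv, p_class = mv
Ratio = γ = 1/√(1 - 0.575²)
= 1/√(0.669375) = 1.222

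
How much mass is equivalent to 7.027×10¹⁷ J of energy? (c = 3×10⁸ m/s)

From E = mc², we get m = E/c²
c² = (3×10⁸)² = 9×10¹⁶ m²/s²
m = 7.027×10¹⁷ / 9×10¹⁶ = 7.808 kg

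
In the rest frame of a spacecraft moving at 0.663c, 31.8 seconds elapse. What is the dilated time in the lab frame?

Proper time Δt₀ = 31.8 seconds
γ = 1/√(1 - 0.663²) = 1.336
Δt = γΔt₀ = 1.336 × 31.8 = 42.48 seconds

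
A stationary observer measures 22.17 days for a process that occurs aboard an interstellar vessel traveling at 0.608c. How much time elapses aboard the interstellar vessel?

Dilated time Δt = 22.17 days
γ = 1/√(1 - 0.608²) = 1.260
Δt₀ = Δt/γ = 22.17/1.260 = 17.60 days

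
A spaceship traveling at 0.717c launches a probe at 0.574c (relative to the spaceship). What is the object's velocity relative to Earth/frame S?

u = (u' + v)/(1 + u'v/c²)
Numerator: 0.574 + 0.717 = 1.291
Denominator: 1 + 0.411558 = 1.411558
u = 1.291/1.411558 = 0.9146c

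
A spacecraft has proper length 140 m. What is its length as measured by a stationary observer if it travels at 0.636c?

Proper length L₀ = 140 m
γ = 1/√(1 - 0.636²) = 1.296
L = L₀/γ = 140/1.296 = 108.0 m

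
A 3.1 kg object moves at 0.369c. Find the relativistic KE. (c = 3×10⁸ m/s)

γ = 1/√(1 - 0.369²) = 1.07593
γ - 1 = 0.07593
KE = (γ-1)mc² = 0.07593 × 3.1 × (3×10⁸)² = 2.118×10¹⁶ J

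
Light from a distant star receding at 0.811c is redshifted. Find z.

β = 0.811
(1+β)/(1-β) = 1.811/0.189 = 9.582
√(9.582) = 3.095
z = 3.095 - 1 = 2.095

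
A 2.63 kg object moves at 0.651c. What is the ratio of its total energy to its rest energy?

E = γmc², E₀ = mc²
E/E₀ = γ = 1/√(1 - 0.651²) = 1.317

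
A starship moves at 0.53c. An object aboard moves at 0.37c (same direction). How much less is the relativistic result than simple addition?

Classical: u' + v = 0.37 + 0.53 = 0.9c
Relativistic: u = (0.37 + 0.53)/(1 + 0.1961) = 0.9/1.1961 = 0.7524c
Difference: 0.9 - 0.7524 = 0.1476c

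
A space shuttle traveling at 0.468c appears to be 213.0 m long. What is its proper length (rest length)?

Contracted length L = 213.0 m
γ = 1/√(1 - 0.468²) = 1.1316
L₀ = γL = 1.1316 × 213.0 = 241.0 m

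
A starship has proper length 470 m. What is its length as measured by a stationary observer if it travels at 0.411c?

Proper length L₀ = 470 m
γ = 1/√(1 - 0.411²) = 1.0969
L = L₀/γ = 470/1.0969 = 428.5 m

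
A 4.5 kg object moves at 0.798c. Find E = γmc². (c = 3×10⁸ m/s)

γ = 1/√(1 - 0.798²) = 1.6593
mc² = 4.5 × (3×10⁸)² = 4.050×10¹⁷ J
E = γmc² = 1.6593 × 4.050×10¹⁷ = 6.720×10¹⁷ J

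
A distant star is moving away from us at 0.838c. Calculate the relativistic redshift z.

β = 0.838
(1+β)/(1-β) = 1.838/0.162 = 11.346
√(11.346) = 3.368
z = 3.368 - 1 = 2.368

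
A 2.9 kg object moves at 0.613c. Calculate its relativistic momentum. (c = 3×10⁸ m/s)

γ = 1/√(1 - 0.613²) = 1.2657
v = 0.613 × 3×10⁸ = 1.839×10⁸ m/s
p = γmv = 1.2657 × 2.9 × 1.839×10⁸ = 6.750×10⁸ kg·m/s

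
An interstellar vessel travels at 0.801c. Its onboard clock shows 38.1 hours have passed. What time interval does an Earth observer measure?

Proper time Δt₀ = 38.1 hours
γ = 1/√(1 - 0.801²) = 1.6704
Δt = γΔt₀ = 1.6704 × 38.1 = 63.64 hours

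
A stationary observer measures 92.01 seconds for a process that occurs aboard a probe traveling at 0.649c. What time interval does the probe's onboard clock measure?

Dilated time Δt = 92.01 seconds
γ = 1/√(1 - 0.649²) = 1.3144
Δt₀ = Δt/γ = 92.01/1.3144 = 70.00 seconds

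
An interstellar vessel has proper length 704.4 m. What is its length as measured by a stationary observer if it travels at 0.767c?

Proper length L₀ = 704.4 m
γ = 1/√(1 - 0.767²) = 1.5585
L = L₀/γ = 704.4/1.5585 = 452.0 m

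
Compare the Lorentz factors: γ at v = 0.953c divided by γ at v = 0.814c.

γ₁ = 1/√(1 - 0.953²) = 3.301
γ₂ = 1/√(1 - 0.814²) = 1.722
γ₁/γ₂ = 3.301/1.722 = 1.917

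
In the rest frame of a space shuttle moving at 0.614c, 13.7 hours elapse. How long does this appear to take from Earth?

Proper time Δt₀ = 13.7 hours
γ = 1/√(1 - 0.614²) = 1.267
Δt = γΔt₀ = 1.267 × 13.7 = 17.36 hours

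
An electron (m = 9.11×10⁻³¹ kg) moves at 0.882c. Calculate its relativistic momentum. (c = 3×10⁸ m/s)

γ = 1/√(1 - 0.882²) = 2.122
v = 0.882 × 3×10⁸ = 2.646×10⁸ m/s
p = γmv = 2.122 × 9.11×10⁻³¹ × 2.646×10⁸ = 5.115×10⁻²² kg·m/s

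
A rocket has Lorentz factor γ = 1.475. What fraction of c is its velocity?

From γ = 1/√(1 - v²/c²):
1/γ² = 1/1.475² = 0.4596
v²/c² = 1 - 0.4596 = 0.5404
v/c = √(0.5404) = 0.7351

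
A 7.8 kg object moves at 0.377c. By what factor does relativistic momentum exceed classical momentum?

p_rel = γmv, p_class = mv
Ratio = γ = 1/√(1 - 0.377²) = 1.080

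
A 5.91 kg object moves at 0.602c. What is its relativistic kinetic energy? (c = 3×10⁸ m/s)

γ = 1/√(1 - 0.602²) = 1.25235
γ - 1 = 0.25235
KE = (γ-1)mc² = 0.25235 × 5.91 × (3×10⁸)² = 1.342×10¹⁷ J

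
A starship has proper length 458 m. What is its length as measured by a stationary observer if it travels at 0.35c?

Proper length L₀ = 458 m
γ = 1/√(1 - 0.35²) = 1.0675
L = L₀/γ = 458/1.0675 = 429.0 m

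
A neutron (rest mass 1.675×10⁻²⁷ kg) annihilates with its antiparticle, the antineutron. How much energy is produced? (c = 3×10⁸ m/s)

Both particles have the same rest mass, so total mass = 2m
E = 2m·c² = 2 × 1.675×10⁻²⁷ × (3×10⁸)²
= 2 × 1.675×10⁻²⁷ × 9×10¹⁶
= 3.015×10⁻¹⁰ J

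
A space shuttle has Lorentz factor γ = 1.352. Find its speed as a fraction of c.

From γ = 1/√(1 - v²/c²):
1/γ² = 1/1.352² = 0.5471
v²/c² = 1 - 0.5471 = 0.4529
v/c = √(0.4529) = 0.6730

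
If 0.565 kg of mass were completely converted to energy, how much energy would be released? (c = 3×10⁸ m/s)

Using E = mc²:
c² = (3×10⁸)² = 9×10¹⁶ m²/s²
E = 0.565 × 9×10¹⁶ = 5.085×10¹⁶ J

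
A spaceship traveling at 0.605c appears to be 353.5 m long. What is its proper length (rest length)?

Contracted length L = 353.5 m
γ = 1/√(1 - 0.605²) = 1.256
L₀ = γL = 1.256 × 353.5 = 444.0 m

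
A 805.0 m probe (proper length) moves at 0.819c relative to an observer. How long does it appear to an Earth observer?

Proper length L₀ = 805.0 m
γ = 1/√(1 - 0.819²) = 1.7428
L = L₀/γ = 805.0/1.7428 = 461.9 m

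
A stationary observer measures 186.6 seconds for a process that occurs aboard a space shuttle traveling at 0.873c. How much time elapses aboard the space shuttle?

Dilated time Δt = 186.6 seconds
γ = 1/√(1 - 0.873²) = 2.0504
Δt₀ = Δt/γ = 186.6/2.0504 = 91.01 seconds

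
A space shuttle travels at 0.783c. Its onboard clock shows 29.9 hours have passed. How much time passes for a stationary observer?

Proper time Δt₀ = 29.9 hours
γ = 1/√(1 - 0.783²) = 1.6077
Δt = γΔt₀ = 1.6077 × 29.9 = 48.07 hours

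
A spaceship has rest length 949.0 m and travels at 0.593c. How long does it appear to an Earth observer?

Proper length L₀ = 949.0 m
γ = 1/√(1 - 0.593²) = 1.242
L = L₀/γ = 949.0/1.242 = 764.1 m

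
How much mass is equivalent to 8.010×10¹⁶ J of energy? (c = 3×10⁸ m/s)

From E = mc², we get m = E/c²
c² = (3×10⁸)² = 9×10¹⁶ m²/s²
m = 8.010×10¹⁶ / 9×10¹⁶ = 0.8900 kg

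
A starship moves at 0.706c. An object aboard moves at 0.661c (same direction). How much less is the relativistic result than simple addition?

Classical: u' + v = 0.661 + 0.706 = 1.367c
Relativistic: u = (0.661 + 0.706)/(1 + 0.466666) = 1.367/1.466666 = 0.9320c
Difference: 1.367 - 0.9320 = 0.4350c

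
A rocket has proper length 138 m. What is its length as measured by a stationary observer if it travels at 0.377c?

Proper length L₀ = 138 m
γ = 1/√(1 - 0.377²) = 1.080
L = L₀/γ = 138/1.080 = 127.8 m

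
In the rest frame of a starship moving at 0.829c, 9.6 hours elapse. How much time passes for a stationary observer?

Proper time Δt₀ = 9.6 hours
γ = 1/√(1 - 0.829²) = 1.7881
Δt = γΔt₀ = 1.7881 × 9.6 = 17.17 hours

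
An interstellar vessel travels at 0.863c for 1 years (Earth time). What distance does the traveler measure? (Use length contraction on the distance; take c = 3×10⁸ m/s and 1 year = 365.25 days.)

Earth distance: d = v × t = 0.863c × 1 yr = 8.170×10¹⁵ m
γ = 1.979
d' = d/γ = 8.170×10¹⁵/1.979 = 4.128×10¹⁵ m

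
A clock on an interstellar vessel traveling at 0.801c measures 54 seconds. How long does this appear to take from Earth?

Proper time Δt₀ = 54 seconds
γ = 1/√(1 - 0.801²) = 1.6704
Δt = γΔt₀ = 1.6704 × 54 = 90.20 seconds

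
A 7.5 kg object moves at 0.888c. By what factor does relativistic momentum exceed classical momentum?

p_rel = γmv, p_class = mv
Ratio = γ = 1/√(1 - 0.888²) = 2.175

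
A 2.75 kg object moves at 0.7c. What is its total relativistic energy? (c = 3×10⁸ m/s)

γ = 1/√(1 - 0.7²) = 1.4003
mc² = 2.75 × (3×10⁸)² = 2.475×10¹⁷ J
E = γmc² = 1.4003 × 2.475×10¹⁷ = 3.466×10¹⁷ J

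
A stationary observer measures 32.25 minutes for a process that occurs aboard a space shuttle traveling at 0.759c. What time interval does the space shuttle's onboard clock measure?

Dilated time Δt = 32.25 minutes
γ = 1/√(1 - 0.759²) = 1.536
Δt₀ = Δt/γ = 32.25/1.536 = 21.00 minutes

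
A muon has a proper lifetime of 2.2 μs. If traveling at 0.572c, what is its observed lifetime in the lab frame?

Proper lifetime τ₀ = 2.2 μs
γ = 1/√(1 - 0.572²) = 1.219
τ = γτ₀ = 1.219 × 2.2 μs = 2.682 μs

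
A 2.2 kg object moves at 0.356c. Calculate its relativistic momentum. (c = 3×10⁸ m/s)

γ = 1/√(1 - 0.356²) = 1.070
v = 0.356 × 3×10⁸ = 1.068×10⁸ m/s
p = γmv = 1.070 × 2.2 × 1.068×10⁸ = 2.514×10⁸ kg·m/s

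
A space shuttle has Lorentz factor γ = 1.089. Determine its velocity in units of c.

From γ = 1/√(1 - v²/c²):
1/γ² = 1/1.089² = 0.84323
v²/c² = 1 - 0.84323 = 0.15677
v/c = √(0.15677) = 0.3959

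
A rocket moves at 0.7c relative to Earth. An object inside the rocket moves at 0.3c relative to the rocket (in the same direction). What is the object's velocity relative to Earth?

u = (u' + v)/(1 + u'v/c²)
Numerator: 0.3 + 0.7 = 1
Denominator: 1 + 0.21 = 1.21
u = 1/1.21 = 0.8264c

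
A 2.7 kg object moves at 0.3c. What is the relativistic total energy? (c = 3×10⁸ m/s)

γ = 1/√(1 - 0.3²) = 1.048
mc² = 2.7 × (3×10⁸)² = 2.430×10¹⁷ J
E = γmc² = 1.048 × 2.430×10¹⁷ = 2.547×10¹⁷ J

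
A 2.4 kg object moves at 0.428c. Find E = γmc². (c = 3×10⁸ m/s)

γ = 1/√(1 - 0.428²) = 1.1065
mc² = 2.4 × (3×10⁸)² = 2.160×10¹⁷ J
E = γmc² = 1.1065 × 2.160×10¹⁷ = 2.390×10¹⁷ J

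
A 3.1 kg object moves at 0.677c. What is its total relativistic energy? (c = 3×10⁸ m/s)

γ = 1/√(1 - 0.677²) = 1.3587
mc² = 3.1 × (3×10⁸)² = 2.790×10¹⁷ J
E = γmc² = 1.3587 × 2.790×10¹⁷ = 3.791×10¹⁷ J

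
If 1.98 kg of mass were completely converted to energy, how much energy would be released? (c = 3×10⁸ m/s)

Using E = mc²:
c² = (3×10⁸)² = 9×10¹⁶ m²/s²
E = 1.98 × 9×10¹⁶ = 1.782×10¹⁷ J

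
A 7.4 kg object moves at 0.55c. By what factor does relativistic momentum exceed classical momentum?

p_rel = γmv, p_class = mv
Ratio = γ = 1/√(1 - 0.55²) = 1.197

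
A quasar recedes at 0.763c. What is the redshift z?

β = 0.763
(1+β)/(1-β) = 1.763/0.237 = 7.439
√(7.439) = 2.727
z = 2.727 - 1 = 1.727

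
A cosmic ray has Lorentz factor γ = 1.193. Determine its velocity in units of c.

From γ = 1/√(1 - v²/c²):
1/γ² = 1/1.193² = 0.7026
v²/c² = 1 - 0.7026 = 0.2974
v/c = √(0.2974) = 0.5453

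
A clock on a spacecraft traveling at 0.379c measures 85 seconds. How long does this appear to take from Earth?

Proper time Δt₀ = 85 seconds
γ = 1/√(1 - 0.379²) = 1.0806
Δt = γΔt₀ = 1.0806 × 85 = 91.85 seconds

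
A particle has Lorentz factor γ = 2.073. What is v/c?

From γ = 1/√(1 - v²/c²):
1/γ² = 1/2.073² = 0.2327
v²/c² = 1 - 0.2327 = 0.7673
v/c = √(0.7673) = 0.8760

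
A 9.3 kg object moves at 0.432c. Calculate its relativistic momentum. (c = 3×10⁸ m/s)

γ = 1/√(1 - 0.432²) = 1.1088
v = 0.432 × 3×10⁸ = 1.296×10⁸ m/s
p = γmv = 1.1088 × 9.3 × 1.296×10⁸ = 1.336×10⁹ kg·m/s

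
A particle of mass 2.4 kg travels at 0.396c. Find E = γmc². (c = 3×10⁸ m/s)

γ = 1/√(1 - 0.396²) = 1.089
mc² = 2.4 × (3×10⁸)² = 2.160×10¹⁷ J
E = γmc² = 1.089 × 2.160×10¹⁷ = 2.352×10¹⁷ J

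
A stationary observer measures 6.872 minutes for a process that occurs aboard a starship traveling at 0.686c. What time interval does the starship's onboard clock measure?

Dilated time Δt = 6.872 minutes
γ = 1/√(1 - 0.686²) = 1.3744
Δt₀ = Δt/γ = 6.872/1.3744 = 5.000 minutes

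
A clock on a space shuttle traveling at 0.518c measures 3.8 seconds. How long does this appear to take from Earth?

Proper time Δt₀ = 3.8 seconds
γ = 1/√(1 - 0.518²) = 1.169
Δt = γΔt₀ = 1.169 × 3.8 = 4.442 seconds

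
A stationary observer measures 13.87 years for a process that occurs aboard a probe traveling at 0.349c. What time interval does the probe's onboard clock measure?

Dilated time Δt = 13.87 years
γ = 1/√(1 - 0.349²) = 1.067
Δt₀ = Δt/γ = 13.87/1.067 = 13.00 years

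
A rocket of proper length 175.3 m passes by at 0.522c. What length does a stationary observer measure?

Proper length L₀ = 175.3 m
γ = 1/√(1 - 0.522²) = 1.1724
L = L₀/γ = 175.3/1.1724 = 149.5 m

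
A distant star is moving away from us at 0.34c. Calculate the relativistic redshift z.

β = 0.34
(1+β)/(1-β) = 1.34/0.66 = 2.0303
√(2.0303) = 1.4249
z = 1.4249 - 1 = 0.4249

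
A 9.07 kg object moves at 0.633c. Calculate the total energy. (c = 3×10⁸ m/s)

γ = 1/√(1 - 0.633²) = 1.2917
mc² = 9.07 × (3×10⁸)² = 8.163×10¹⁷ J
E = γmc² = 1.2917 × 8.163×10¹⁷ = 1.054×10¹⁸ J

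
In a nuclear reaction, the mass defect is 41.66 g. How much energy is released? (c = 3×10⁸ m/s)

Convert mass defect: Δm = 41.66 g = 0.04166 kg
E = Δm·c² = 0.04166 × (3×10⁸)²
= 0.04166 × 9×10¹⁶ = 3.749×10¹⁵ J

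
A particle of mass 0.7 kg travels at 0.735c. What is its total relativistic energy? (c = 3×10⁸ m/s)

γ = 1/√(1 - 0.735²) = 1.4748
mc² = 0.7 × (3×10⁸)² = 6.300×10¹⁶ J
E = γmc² = 1.4748 × 6.300×10¹⁶ = 9.291×10¹⁶ J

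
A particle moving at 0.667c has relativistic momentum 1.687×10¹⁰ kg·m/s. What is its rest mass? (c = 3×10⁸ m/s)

γ = 1/√(1 - 0.667²) = 1.3422
v = 0.667 × 3×10⁸ = 2.001×10⁸ m/s
m = p/(γv) = 1.687×10¹⁰/(1.3422 × 2.001×10⁸) = 62.81 kg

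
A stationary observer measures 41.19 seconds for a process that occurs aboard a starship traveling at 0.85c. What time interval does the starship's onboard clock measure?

Dilated time Δt = 41.19 seconds
γ = 1/√(1 - 0.85²) = 1.898
Δt₀ = Δt/γ = 41.19/1.898 = 21.70 seconds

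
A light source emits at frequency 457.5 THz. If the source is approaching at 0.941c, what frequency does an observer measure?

β = v/c = 0.941
(1+β)/(1-β) = 1.941/0.059 = 32.90
Doppler factor = √(32.90) = 5.736
f_obs = 457.5 × 5.736 = 2624 THz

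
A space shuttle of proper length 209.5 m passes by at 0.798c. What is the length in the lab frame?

Proper length L₀ = 209.5 m
γ = 1/√(1 - 0.798²) = 1.659
L = L₀/γ = 209.5/1.659 = 126.3 m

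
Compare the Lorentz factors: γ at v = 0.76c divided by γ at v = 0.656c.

γ₁ = 1/√(1 - 0.76²) = 1.5386
γ₂ = 1/√(1 - 0.656²) = 1.3249
γ₁/γ₂ = 1.5386/1.3249 = 1.161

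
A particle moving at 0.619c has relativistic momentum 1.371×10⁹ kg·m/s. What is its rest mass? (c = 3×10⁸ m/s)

γ = 1/√(1 - 0.619²) = 1.2733
v = 0.619 × 3×10⁸ = 1.857×10⁸ m/s
m = p/(γv) = 1.371×10⁹/(1.2733 × 1.857×10⁸) = 5.798 kg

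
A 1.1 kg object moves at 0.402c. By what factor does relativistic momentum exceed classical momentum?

p_rel = γmv, p_class = mv
Ratio = γ = 1/√(1 - 0.402²) = 1.092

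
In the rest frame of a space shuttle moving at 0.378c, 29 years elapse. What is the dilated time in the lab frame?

Proper time Δt₀ = 29 years
γ = 1/√(1 - 0.378²) = 1.080
Δt = γΔt₀ = 1.080 × 29 = 31.32 years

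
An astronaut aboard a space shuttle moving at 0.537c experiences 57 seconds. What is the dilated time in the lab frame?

Proper time Δt₀ = 57 seconds
γ = 1/√(1 - 0.537²) = 1.1854
Δt = γΔt₀ = 1.1854 × 57 = 67.57 seconds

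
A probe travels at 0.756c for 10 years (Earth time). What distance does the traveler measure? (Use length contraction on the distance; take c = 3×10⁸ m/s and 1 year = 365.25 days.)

Earth distance: d = v × t = 0.756c × 10 yr = 7.1573×10¹⁶ m
γ = 1.5277
d' = d/γ = 7.1573×10¹⁶/1.5277 = 4.685×10¹⁶ m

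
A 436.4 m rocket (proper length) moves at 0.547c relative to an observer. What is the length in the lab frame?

Proper length L₀ = 436.4 m
γ = 1/√(1 - 0.547²) = 1.1946
L = L₀/γ = 436.4/1.1946 = 365.3 m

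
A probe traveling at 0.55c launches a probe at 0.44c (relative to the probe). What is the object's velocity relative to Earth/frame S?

u = (u' + v)/(1 + u'v/c²)
Numerator: 0.44 + 0.55 = 0.99
Denominator: 1 + 0.242 = 1.242
u = 0.99/1.242 = 0.7971c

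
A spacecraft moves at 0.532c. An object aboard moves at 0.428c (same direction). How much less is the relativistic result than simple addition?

Classical: u' + v = 0.428 + 0.532 = 0.96c
Relativistic: u = (0.428 + 0.532)/(1 + 0.227696) = 0.96/1.227696 = 0.7820c
Difference: 0.96 - 0.7820 = 0.1780c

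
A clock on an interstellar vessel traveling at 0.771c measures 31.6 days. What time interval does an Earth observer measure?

Proper time Δt₀ = 31.6 days
γ = 1/√(1 - 0.771²) = 1.5703
Δt = γΔt₀ = 1.5703 × 31.6 = 49.62 days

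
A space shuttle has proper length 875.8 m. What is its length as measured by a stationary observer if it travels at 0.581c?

Proper length L₀ = 875.8 m
γ = 1/√(1 - 0.581²) = 1.2286
L = L₀/γ = 875.8/1.2286 = 712.8 m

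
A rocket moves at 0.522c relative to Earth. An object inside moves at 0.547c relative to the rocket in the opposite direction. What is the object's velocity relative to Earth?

Object's velocity in rocket frame is u' = -0.547c
u = (u' + v)/(1 + u'v/c²) = (v - 0.547)/(1 - 0.547·v/c²)
Numerator: 0.522 - 0.547 = -0.025
Denominator: 1 - 0.285534 = 0.714466
u = -0.025/0.714466 = -0.03499c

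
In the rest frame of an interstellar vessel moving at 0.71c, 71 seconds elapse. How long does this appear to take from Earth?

Proper time Δt₀ = 71 seconds
γ = 1/√(1 - 0.71²) = 1.420
Δt = γΔt₀ = 1.420 × 71 = 100.8 seconds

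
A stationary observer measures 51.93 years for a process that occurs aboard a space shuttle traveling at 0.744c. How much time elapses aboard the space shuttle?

Dilated time Δt = 51.93 years
γ = 1/√(1 - 0.744²) = 1.4966
Δt₀ = Δt/γ = 51.93/1.4966 = 34.70 years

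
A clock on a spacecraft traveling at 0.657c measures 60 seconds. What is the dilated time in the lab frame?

Proper time Δt₀ = 60 seconds
γ = 1/√(1 - 0.657²) = 1.3265
Δt = γΔt₀ = 1.3265 × 60 = 79.59 seconds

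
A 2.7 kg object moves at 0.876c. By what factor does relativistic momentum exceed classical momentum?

p_rel = γmv, p_class = mv
Ratio = γ = 1/√(1 - 0.876²) = 2.073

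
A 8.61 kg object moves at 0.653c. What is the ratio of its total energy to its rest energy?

E = γmc², E₀ = mc²
E/E₀ = γ = 1/√(1 - 0.653²) = 1.320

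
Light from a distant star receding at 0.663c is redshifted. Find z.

β = 0.663
(1+β)/(1-β) = 1.663/0.337 = 4.935
√(4.935) = 2.221
z = 2.221 - 1 = 1.221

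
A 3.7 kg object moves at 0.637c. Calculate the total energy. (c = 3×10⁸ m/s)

γ = 1/√(1 - 0.637²) = 1.2972
mc² = 3.7 × (3×10⁸)² = 3.330×10¹⁷ J
E = γmc² = 1.2972 × 3.330×10¹⁷ = 4.320×10¹⁷ J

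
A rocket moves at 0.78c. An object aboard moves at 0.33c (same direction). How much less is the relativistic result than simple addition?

Classical: u' + v = 0.33 + 0.78 = 1.11c
Relativistic: u = (0.33 + 0.78)/(1 + 0.2574) = 1.11/1.2574 = 0.8828c
Difference: 1.11 - 0.8828 = 0.2272c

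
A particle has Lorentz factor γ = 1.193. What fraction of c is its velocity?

From γ = 1/√(1 - v²/c²):
1/γ² = 1/1.193² = 0.7026
v²/c² = 1 - 0.7026 = 0.2974
v/c = √(0.2974) = 0.5453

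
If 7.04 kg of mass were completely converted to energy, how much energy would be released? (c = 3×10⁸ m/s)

Using E = mc²:
c² = (3×10⁸)² = 9×10¹⁶ m²/s²
E = 7.04 × 9×10¹⁶ = 6.336×10¹⁷ J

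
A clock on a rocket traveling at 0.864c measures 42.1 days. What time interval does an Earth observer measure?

Proper time Δt₀ = 42.1 days
γ = 1/√(1 - 0.864²) = 1.98613
Δt = γΔt₀ = 1.98613 × 42.1 = 83.62 days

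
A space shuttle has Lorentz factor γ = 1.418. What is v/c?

From γ = 1/√(1 - v²/c²):
1/γ² = 1/1.418² = 0.4973
v²/c² = 1 - 0.4973 = 0.5027
v/c = √(0.5027) = 0.7090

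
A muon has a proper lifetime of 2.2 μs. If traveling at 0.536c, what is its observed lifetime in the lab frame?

Proper lifetime τ₀ = 2.2 μs
γ = 1/√(1 - 0.536²) = 1.1845
τ = γτ₀ = 1.1845 × 2.2 μs = 2.606 μs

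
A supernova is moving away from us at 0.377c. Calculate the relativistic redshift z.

β = 0.377
(1+β)/(1-β) = 1.377/0.623 = 2.2103
√(2.2103) = 1.4867
z = 1.4867 - 1 = 0.4867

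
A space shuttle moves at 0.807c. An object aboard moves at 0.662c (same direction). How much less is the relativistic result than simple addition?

Classical: u' + v = 0.662 + 0.807 = 1.469c
Relativistic: u = (0.662 + 0.807)/(1 + 0.534234) = 1.469/1.534234 = 0.9575c
Difference: 1.469 - 0.9575 = 0.5115c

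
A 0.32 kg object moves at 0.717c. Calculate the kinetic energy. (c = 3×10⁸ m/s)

γ = 1/√(1 - 0.717²) = 1.4346
γ - 1 = 0.4346
KE = (γ-1)mc² = 0.4346 × 0.32 × (3×10⁸)² = 1.252×10¹⁶ J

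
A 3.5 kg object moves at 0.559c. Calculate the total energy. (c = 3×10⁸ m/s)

γ = 1/√(1 - 0.559²) = 1.206
mc² = 3.5 × (3×10⁸)² = 3.150×10¹⁷ J
E = γmc² = 1.206 × 3.150×10¹⁷ = 3.799×10¹⁷ J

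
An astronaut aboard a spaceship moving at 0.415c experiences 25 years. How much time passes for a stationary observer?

Proper time Δt₀ = 25 years
γ = 1/√(1 - 0.415²) = 1.099
Δt = γΔt₀ = 1.099 × 25 = 27.48 years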